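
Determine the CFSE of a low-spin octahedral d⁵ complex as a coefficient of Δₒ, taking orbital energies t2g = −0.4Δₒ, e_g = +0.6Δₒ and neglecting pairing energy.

Configuration: t2g^5 e_g^0.
CFSE = 5(-0.4Δₒ) + 0(0.6Δₒ) = -2.0Δₒ + 0.0Δₒ = -2.0Δₒ.

-2.0 Δₒ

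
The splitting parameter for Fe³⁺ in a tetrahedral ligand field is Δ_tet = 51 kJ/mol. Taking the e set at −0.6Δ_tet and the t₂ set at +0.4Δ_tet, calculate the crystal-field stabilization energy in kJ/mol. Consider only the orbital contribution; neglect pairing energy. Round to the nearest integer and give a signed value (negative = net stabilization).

0

Fe³⁺: group 8, so d-count = 8 − 3 = 5.
Tetrahedral fields are weak (Δₜ ≈ 4/9 Δₒ), so electrons fill high-spin.
The d⁵ electrons fill as e² t₂³.
CFSE(orbital) = 2×(-0.6Δ_tet) + 3×(0.4Δ_tet) = 0.0Δ_tet; with Δ_tet = 51 kJ/mol that is 0 kJ/mol.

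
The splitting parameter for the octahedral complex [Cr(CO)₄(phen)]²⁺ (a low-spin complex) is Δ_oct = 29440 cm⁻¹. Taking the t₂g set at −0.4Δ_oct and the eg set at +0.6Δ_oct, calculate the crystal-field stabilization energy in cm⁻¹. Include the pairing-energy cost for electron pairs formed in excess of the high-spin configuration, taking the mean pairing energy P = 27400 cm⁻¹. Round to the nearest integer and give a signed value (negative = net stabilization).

Ligand charges: 4×(+0) from CO and 1×(+0) from phen sum to +0; with overall charge +2, Cr is +2.
Cr²⁺: group 6, so d-count = 6 − 2 = 4.
Configuration: t₂g⁴ eg⁰.
The orbital stabilization is -1.6Δ_oct = -1.6 × 29440 = -47104 cm⁻¹.
High-spin d⁴ would be t₂g³ eg¹ with 0 pairs; low-spin has 1, so 1 excess pair costs +1P = +27400 cm⁻¹.
Overall CFSE = -47104 + 27400 = -19704 cm⁻¹.

-19704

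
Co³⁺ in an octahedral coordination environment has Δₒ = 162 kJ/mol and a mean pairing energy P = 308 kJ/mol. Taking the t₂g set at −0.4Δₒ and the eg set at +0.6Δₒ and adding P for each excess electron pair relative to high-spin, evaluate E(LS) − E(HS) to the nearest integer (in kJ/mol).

292

Co is in group 9, so Co³⁺ is d⁶ (9 − 3 = 6).
In the high-spin limit (t₂g⁴ eg²) the orbital term is -0.4Δₒ = -65 kJ/mol, with no excess pairing.
Low-spin: t₂g⁶ eg⁰, orbital CFSE = -2.4Δₒ = -389 kJ/mol; plus 2 excess pairs × P = +616 kJ/mol; total 227 kJ/mol.
Thus E(LS) − E(HS) = 292 kJ/mol.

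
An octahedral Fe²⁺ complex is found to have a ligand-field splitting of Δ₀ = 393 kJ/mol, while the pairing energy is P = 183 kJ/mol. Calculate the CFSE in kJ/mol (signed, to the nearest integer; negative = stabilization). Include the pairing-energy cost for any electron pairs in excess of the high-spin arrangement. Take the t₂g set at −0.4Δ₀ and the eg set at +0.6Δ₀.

-577

Fe²⁺: group 8, so d-count = 8 − 2 = 6.
Since Δ₀ = 393 kJ/mol > P = 183 kJ/mol, the complex adopts the low-spin configuration.
Filling d⁶ accordingly: t₂g⁶ eg⁰.
Orbital CFSE = -2.4Δ₀ = -2.4 × 393 = -943 kJ/mol.
Excess pairs vs high-spin: 3 − 1 = 2; pairing cost = +366 kJ/mol.
Net CFSE = -943 + 366 = -577 kJ/mol.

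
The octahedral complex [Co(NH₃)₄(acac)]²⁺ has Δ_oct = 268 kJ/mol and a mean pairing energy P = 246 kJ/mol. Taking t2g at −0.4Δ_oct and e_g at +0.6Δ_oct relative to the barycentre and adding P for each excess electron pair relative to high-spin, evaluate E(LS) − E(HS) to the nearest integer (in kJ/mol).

-44

Ligand charges: 4×(+0) from NH₃ and 1×(-1) from acac⁻ sum to -1; with overall charge +2, Co is +3.
Co³⁺: group 9, so d-count = 9 − 3 = 6.
In the high-spin limit (t2g^4 e_g^2) the orbital term is -0.4Δ_oct = -107 kJ/mol, with no excess pairing.
Low-spin t2g^6 e_g^0 gives -2.4Δ_oct = -643 kJ/mol, but forming 2 extra pairs costs 2P = 492 kJ/mol, so E(LS) = -643 + 492 = -151 kJ/mol.
E(LS) − E(HS) = -151 − (-107) = -44 kJ/mol.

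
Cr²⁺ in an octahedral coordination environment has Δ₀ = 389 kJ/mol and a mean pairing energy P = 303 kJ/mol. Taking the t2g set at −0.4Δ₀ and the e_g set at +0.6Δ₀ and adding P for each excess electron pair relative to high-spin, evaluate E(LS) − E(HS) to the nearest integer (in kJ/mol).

Cr is in group 6, so Cr²⁺ is d⁴ (6 − 2 = 4).
In the high-spin limit (t2g^3 e_g^1) the orbital term is -0.6Δ₀ = -233 kJ/mol, with no excess pairing.
Low-spin t2g^4 e_g^0 gives -1.6Δ₀ = -622 kJ/mol, but forming 1 extra pair costs 1P = 303 kJ/mol, so E(LS) = -622 + 303 = -319 kJ/mol.
The difference is -319 − (-233) = -86 kJ/mol, so low-spin lies lower.

-86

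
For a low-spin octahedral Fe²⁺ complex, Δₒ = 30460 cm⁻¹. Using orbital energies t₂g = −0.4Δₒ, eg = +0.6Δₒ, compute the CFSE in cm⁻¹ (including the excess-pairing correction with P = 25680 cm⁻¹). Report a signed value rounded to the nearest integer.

-21744

Fe is in group 8, so Fe²⁺ is d⁶ (8 − 2 = 6).
The d⁶ electrons fill as t₂g⁶ eg⁰.
Orbital CFSE = 6(-0.4) + 0(0.6) = -2.4Δₒ = -2.4 × 30460 = -73104 cm⁻¹.
Relative to high-spin t₂g⁴ eg² (1 paired), the low-spin configuration has 2 additional pairs, contributing +2 × 25680 = +51360 cm⁻¹.
Combining: -73104 + 51360 = -21744 cm⁻¹.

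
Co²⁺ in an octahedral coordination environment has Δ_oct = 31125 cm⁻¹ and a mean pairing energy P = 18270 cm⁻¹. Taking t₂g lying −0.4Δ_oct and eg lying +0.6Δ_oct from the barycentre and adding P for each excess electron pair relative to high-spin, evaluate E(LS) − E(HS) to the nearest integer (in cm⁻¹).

-12855

Co is in group 9, so Co²⁺ is d⁷ (9 − 2 = 7).
High-spin d⁷ fills as t₂g⁵ eg² with CFSE 5(−0.4) + 2(+0.6) = -0.8Δ_oct = -24900 cm⁻¹.
Low-spin t₂g⁶ eg¹ gives -1.8Δ_oct = -56025 cm⁻¹, but forming 1 extra pair costs 1P = 18270 cm⁻¹, so E(LS) = -56025 + 18270 = -37755 cm⁻¹.
The difference is -37755 − (-24900) = -12855 cm⁻¹, so low-spin lies lower.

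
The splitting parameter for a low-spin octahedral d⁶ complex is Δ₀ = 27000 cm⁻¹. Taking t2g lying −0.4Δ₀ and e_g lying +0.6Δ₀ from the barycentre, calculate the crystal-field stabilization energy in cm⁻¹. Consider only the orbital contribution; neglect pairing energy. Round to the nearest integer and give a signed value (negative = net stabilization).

-64800

Electron filling gives t2g^6 e_g^0.
CFSE(orbital) = 6×(-0.4Δ₀) + 0×(0.6Δ₀) = -2.4Δ₀; with Δ₀ = 27000 cm⁻¹ that is -64800 cm⁻¹.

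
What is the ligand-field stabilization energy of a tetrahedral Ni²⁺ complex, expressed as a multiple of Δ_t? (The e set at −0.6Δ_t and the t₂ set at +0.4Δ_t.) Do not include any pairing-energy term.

-0.8 Δ_t

Ni²⁺: group 10, so d-count = 10 − 2 = 8.
Tetrahedral fields are weak (Δₜ ≈ 4/9 Δₒ), so electrons fill high-spin.
Configuration: e⁴ t₂⁴.
CFSE = 4(-0.6Δ_t) + 4(0.4Δ_t) = -2.4Δ_t + 1.6Δ_t = -0.8Δ_t.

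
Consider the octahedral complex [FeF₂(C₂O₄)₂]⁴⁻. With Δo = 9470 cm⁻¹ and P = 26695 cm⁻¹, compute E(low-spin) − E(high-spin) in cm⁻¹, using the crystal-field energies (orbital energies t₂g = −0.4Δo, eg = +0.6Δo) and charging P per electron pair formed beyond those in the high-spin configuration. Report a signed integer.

34450

Ligand charges: 2×(-1) from F⁻ and 2×(-2) from C₂O₄²⁻ sum to -6; with overall charge -4, Fe is +2.
Group 8 minus oxidation state +2 gives a d⁶ configuration for Fe²⁺.
High-spin d⁶ fills as t₂g⁴ eg² with CFSE 4(−0.4) + 2(+0.6) = -0.4Δo = -3788 cm⁻¹.
Low-spin: t₂g⁶ eg⁰, orbital CFSE = -2.4Δo = -22728 cm⁻¹; plus 2 excess pairs × P = +53390 cm⁻¹; total 30662 cm⁻¹.
Thus E(LS) − E(HS) = 34450 cm⁻¹.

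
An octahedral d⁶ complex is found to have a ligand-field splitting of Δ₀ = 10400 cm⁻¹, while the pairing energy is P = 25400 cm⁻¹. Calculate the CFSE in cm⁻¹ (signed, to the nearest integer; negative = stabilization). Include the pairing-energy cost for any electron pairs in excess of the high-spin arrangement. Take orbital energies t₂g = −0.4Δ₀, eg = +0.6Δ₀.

Since Δ₀ = 10400 cm⁻¹ < P = 25400 cm⁻¹, the complex adopts the high-spin configuration.
Filling d⁶ accordingly: t₂g⁴ eg².
Orbital CFSE = -0.4Δ₀ = -0.4 × 10400 = -4160 cm⁻¹.
High-spin has no excess pairs, so no pairing correction applies.

-4160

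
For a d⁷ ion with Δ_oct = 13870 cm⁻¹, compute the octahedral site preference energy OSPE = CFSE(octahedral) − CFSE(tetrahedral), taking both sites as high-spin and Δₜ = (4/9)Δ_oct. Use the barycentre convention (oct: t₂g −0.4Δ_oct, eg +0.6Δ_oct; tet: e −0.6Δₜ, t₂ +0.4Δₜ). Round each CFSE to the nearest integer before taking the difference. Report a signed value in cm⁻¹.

-3699

In an octahedral site d⁷ (HS) is t2g^5 e_g^2, giving CFSE(oct) = -0.8Δ_oct = -11096 cm⁻¹.
Tetrahedral e^4 t2^3 gives -1.2Δₜ = -1.2 × (4/9) × 13870 = -7397 cm⁻¹.
Subtracting, OSPE = -11096 − (-7397) = -3699 cm⁻¹.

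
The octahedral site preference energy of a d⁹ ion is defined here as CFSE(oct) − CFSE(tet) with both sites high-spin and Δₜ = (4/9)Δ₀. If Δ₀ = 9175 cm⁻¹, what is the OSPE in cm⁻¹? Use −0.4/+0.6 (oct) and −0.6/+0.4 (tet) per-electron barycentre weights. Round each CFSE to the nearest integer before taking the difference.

Octahedral high-spin t₂g⁶ eg³: CFSE = -0.6 × 9175 = -5505 cm⁻¹.
Tetrahedral: e⁴ t₂⁵, CFSE = 4(−0.6) + 5(+0.4) = -0.4Δₜ = -0.4 × (4/9) × 9175 = -1631 cm⁻¹.
OSPE = -5505 − (-1631) = -3874 cm⁻¹.

-3874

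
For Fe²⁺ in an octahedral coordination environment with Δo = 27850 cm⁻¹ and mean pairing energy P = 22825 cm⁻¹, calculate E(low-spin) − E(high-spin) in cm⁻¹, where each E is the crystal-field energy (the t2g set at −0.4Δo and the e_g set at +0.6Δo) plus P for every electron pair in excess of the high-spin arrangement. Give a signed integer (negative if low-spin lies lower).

Fe sits in group 8; removing 2 electrons leaves Fe²⁺ with 8 − 2 = 6 d electrons.
High-spin d⁶ fills as t2g^4 e_g^2 with CFSE 4(−0.4) + 2(+0.6) = -0.4Δo = -11140 cm⁻¹.
Low-spin t2g^6 e_g^0 gives -2.4Δo = -66840 cm⁻¹, but forming 2 extra pairs costs 2P = 45650 cm⁻¹, so E(LS) = -66840 + 45650 = -21190 cm⁻¹.
E(LS) − E(HS) = -21190 − (-11140) = -10050 cm⁻¹.

-10050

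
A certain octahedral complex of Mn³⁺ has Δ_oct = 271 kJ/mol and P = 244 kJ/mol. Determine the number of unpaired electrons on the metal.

Mn³⁺: group 7, so d-count = 7 − 3 = 4.
Since Δ_oct = 271 kJ/mol > P = 244 kJ/mol, the complex adopts the low-spin configuration.
Configuration: t2g^4 e_g^0.
Unpaired electrons: 2.

2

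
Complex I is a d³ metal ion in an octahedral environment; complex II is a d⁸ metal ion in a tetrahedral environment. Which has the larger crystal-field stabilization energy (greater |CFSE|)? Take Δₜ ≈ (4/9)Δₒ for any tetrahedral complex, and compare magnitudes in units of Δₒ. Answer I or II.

I

I: t2g^3 e_g^0, CFSE = -1.2Δₒ.
II: Tetrahedral splitting is small, so the complex is high-spin; e^4 t2^4, CFSE = -0.8Δₜ ≈ -0.36Δₒ.
So I has the larger |CFSE|.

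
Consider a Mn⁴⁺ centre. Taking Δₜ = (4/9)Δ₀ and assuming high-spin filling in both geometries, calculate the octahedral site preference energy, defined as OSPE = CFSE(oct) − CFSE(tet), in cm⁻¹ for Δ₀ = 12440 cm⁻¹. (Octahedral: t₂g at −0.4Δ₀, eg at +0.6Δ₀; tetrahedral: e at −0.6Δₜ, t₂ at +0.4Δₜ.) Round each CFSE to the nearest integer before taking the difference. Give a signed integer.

Group 7 minus oxidation state +4 gives a d³ configuration for Mn⁴⁺.
Octahedral high-spin t₂g³ eg⁰: CFSE = -1.2 × 12440 = -14928 cm⁻¹.
Tetrahedral e² t₂¹ gives -0.8Δₜ = -0.8 × (4/9) × 12440 = -4423 cm⁻¹.
OSPE = -14928 − (-4423) = -10505 cm⁻¹.

-10505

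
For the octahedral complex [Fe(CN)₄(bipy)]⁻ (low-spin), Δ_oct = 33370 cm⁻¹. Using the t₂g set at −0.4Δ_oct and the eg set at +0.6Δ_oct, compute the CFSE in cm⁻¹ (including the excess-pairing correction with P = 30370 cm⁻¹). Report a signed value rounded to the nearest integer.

-6000

Ligand charges: 4×(-1) from CN⁻ and 1×(+0) from bipy sum to -4; with overall charge -1, Fe is +3.
Fe³⁺: group 8, so d-count = 8 − 3 = 5.
The d⁵ electrons fill as t₂g⁵ eg⁰.
CFSE(orbital) = 5×(-0.4Δ_oct) + 0×(0.6Δ_oct) = -2.0Δ_oct; with Δ_oct = 33370 cm⁻¹ that is -66740 cm⁻¹.
Pairing penalty: 2 pairs vs 0 in the high-spin reference → 2 extra × P = 60740 cm⁻¹.
Overall CFSE = -66740 + 60740 = -6000 cm⁻¹.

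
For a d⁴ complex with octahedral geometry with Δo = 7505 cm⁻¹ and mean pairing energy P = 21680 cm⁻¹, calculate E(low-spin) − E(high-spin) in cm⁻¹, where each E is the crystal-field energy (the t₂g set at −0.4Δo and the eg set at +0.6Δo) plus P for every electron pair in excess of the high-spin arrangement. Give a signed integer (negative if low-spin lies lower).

In the high-spin limit (t₂g³ eg¹) the orbital term is -0.6Δo = -4503 cm⁻¹, with no excess pairing.
Low-spin: t₂g⁴ eg⁰, orbital CFSE = -1.6Δo = -12008 cm⁻¹; plus 1 excess pair × P = +21680 cm⁻¹; total 9672 cm⁻¹.
E(LS) − E(HS) = 9672 − (-4503) = 14175 cm⁻¹.

14175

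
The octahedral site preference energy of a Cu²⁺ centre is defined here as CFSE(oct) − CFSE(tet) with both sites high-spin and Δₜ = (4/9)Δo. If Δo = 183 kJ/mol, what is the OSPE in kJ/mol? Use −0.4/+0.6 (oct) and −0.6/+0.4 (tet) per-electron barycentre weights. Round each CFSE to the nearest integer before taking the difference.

Cu²⁺: group 11, so d-count = 11 − 2 = 9.
In an octahedral site d⁹ (HS) is t₂g⁶ eg³, giving CFSE(oct) = -0.6Δo = -110 kJ/mol.
Tetrahedral: e⁴ t₂⁵, CFSE = 4(−0.6) + 5(+0.4) = -0.4Δₜ = -0.4 × (4/9) × 183 = -33 kJ/mol.
OSPE = CFSE(oct) − CFSE(tet) = -110 − (-33) = -77 kJ/mol.

-77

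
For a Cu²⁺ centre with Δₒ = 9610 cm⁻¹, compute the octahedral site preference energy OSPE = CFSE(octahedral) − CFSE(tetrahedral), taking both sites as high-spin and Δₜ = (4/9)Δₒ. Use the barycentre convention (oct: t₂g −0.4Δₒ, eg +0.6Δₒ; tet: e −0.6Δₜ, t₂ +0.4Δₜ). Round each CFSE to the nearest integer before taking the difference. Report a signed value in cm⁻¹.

-4058

Cu sits in group 11; removing 2 electrons leaves Cu²⁺ with 11 − 2 = 9 d electrons.
In an octahedral site d⁹ (HS) is t₂g⁶ eg³, giving CFSE(oct) = -0.6Δₒ = -5766 cm⁻¹.
Tetrahedral e⁴ t₂⁵ gives -0.4Δₜ = -0.4 × (4/9) × 9610 = -1708 cm⁻¹.
OSPE = -5766 − (-1708) = -4058 cm⁻¹.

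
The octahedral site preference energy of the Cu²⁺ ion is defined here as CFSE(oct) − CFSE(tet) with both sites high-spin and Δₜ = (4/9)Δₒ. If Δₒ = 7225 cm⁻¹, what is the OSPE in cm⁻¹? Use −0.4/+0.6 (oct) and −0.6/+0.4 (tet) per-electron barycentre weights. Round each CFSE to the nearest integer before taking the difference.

-3051

Cu is in group 11, so Cu²⁺ is d⁹ (11 − 2 = 9).
Octahedral high-spin t2g^6 e_g^3: CFSE = -0.6 × 7225 = -4335 cm⁻¹.
In a tetrahedral site the filling is e^4 t2^5: CFSE(tet) = -0.4Δₜ = -0.4 × (4/9)(7225) = -1284 cm⁻¹.
OSPE = CFSE(oct) − CFSE(tet) = -4335 − (-1284) = -3051 cm⁻¹.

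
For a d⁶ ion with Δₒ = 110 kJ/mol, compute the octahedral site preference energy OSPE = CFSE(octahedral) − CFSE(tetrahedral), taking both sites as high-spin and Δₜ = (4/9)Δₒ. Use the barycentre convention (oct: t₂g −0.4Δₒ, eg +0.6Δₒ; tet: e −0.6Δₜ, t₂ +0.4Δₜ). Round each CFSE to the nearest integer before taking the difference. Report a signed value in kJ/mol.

Octahedral (high-spin): t2g^4 e_g^2, CFSE = 4(−0.4) + 2(+0.6) = -0.4Δₒ = -0.4 × 110 = -44 kJ/mol.
In a tetrahedral site the filling is e^3 t2^3: CFSE(tet) = -0.6Δₜ = -0.6 × (4/9)(110) = -29 kJ/mol.
Subtracting, OSPE = -44 − (-29) = -15 kJ/mol.

-15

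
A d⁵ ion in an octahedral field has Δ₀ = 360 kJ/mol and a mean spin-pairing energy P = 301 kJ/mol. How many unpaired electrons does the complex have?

Since Δ₀ = 360 kJ/mol > P = 301 kJ/mol, the complex adopts the low-spin configuration.
That gives t2g^5 e_g^0.
Unpaired electrons: 1.

1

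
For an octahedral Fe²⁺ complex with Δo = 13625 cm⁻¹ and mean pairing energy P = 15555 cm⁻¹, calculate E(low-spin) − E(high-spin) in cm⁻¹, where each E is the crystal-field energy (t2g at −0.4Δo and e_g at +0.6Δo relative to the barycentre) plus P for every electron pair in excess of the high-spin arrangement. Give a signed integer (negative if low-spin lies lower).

3860

Group 8 minus oxidation state +2 gives a d⁶ configuration for Fe²⁺.
High-spin: t2g^4 e_g^2, CFSE = -0.4Δo = -5450 cm⁻¹.
Low-spin: t2g^6 e_g^0, orbital CFSE = -2.4Δo = -32700 cm⁻¹; plus 2 excess pairs × P = +31110 cm⁻¹; total -1590 cm⁻¹.
E(LS) − E(HS) = -1590 − (-5450) = 3860 cm⁻¹.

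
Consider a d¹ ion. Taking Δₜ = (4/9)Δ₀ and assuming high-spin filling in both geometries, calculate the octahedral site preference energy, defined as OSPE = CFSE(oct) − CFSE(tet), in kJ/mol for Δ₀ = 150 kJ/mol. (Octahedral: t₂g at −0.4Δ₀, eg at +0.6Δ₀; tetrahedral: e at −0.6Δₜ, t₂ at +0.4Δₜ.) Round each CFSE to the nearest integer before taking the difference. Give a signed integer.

Octahedral (high-spin): t₂g¹ eg⁰, CFSE = 1(−0.4) + 0(+0.6) = -0.4Δ₀ = -0.4 × 150 = -60 kJ/mol.
In a tetrahedral site the filling is e¹ t₂⁰: CFSE(tet) = -0.6Δₜ = -0.6 × (4/9)(150) = -40 kJ/mol.
Subtracting, OSPE = -60 − (-40) = -20 kJ/mol.

-20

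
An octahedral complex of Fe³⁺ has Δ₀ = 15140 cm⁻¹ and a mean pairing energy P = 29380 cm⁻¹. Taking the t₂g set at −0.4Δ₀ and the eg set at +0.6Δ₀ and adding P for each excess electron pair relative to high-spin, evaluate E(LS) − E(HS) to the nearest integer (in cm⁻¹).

Fe³⁺: group 8, so d-count = 8 − 3 = 5.
High-spin d⁵ fills as t₂g³ eg² with CFSE 3(−0.4) + 2(+0.6) = 0.0Δ₀ = 0 cm⁻¹.
Low-spin t₂g⁵ eg⁰ gives -2.0Δ₀ = -30280 cm⁻¹, but forming 2 extra pairs costs 2P = 58760 cm⁻¹, so E(LS) = -30280 + 58760 = 28480 cm⁻¹.
E(LS) − E(HS) = 28480 − (0) = 28480 cm⁻¹.

28480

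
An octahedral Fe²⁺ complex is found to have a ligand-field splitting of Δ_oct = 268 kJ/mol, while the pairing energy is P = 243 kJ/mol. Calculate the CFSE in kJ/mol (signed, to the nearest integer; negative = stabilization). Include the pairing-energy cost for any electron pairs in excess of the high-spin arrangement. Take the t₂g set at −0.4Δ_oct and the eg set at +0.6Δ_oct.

-157

Fe is in group 8, so Fe²⁺ is d⁶ (8 − 2 = 6).
With Δ_oct > P the complex is low-spin.
That gives t₂g⁶ eg⁰.
Orbital CFSE = -2.4Δ_oct = -2.4 × 268 = -643 kJ/mol.
Excess pairs vs high-spin: 3 − 1 = 2; pairing cost = +486 kJ/mol.
Net CFSE = -643 + 486 = -157 kJ/mol.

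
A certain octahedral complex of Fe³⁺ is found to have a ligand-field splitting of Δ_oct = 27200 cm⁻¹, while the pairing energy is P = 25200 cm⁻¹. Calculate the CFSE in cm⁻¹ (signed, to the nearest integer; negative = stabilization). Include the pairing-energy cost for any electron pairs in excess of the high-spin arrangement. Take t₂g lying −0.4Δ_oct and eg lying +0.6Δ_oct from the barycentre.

Fe sits in group 8; removing 3 electrons leaves Fe³⁺ with 8 − 3 = 5 d electrons.
With Δ_oct > P the complex is low-spin.
That gives t₂g⁵ eg⁰.
Orbital CFSE = -2.0Δ_oct = -2.0 × 27200 = -54400 cm⁻¹.
Excess pairs vs high-spin: 2 − 0 = 2; pairing cost = +50400 cm⁻¹.
Net CFSE = -54400 + 50400 = -4000 cm⁻¹.

-4000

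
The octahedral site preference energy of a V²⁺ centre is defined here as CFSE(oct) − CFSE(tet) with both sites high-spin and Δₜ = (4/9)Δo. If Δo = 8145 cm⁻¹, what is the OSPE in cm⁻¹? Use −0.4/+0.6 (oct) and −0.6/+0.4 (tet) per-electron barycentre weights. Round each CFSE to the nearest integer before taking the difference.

-6878

Group 5 minus oxidation state +2 gives a d³ configuration for V²⁺.
Octahedral (high-spin): t₂g³ eg⁰, CFSE = 3(−0.4) + 0(+0.6) = -1.2Δo = -1.2 × 8145 = -9774 cm⁻¹.
In a tetrahedral site the filling is e² t₂¹: CFSE(tet) = -0.8Δₜ = -0.8 × (4/9)(8145) = -2896 cm⁻¹.
Subtracting, OSPE = -9774 − (-2896) = -6878 cm⁻¹.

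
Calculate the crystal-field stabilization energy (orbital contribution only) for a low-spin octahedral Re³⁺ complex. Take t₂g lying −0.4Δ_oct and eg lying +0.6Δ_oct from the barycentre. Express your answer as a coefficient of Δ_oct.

Group 7 minus oxidation state +3 gives a d⁴ configuration for Re³⁺.
Configuration: t₂g⁴ eg⁰.
CFSE = 4(-0.4Δ_oct) + 0(0.6Δ_oct) = -1.6Δ_oct + 0.0Δ_oct = -1.6Δ_oct.

-1.6 Δ_oct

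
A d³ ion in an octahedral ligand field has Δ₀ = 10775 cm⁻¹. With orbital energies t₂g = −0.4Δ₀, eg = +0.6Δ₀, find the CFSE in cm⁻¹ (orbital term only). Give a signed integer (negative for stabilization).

-12930

Configuration: t₂g³ eg⁰.
Orbital CFSE = 3(-0.4) + 0(0.6) = -1.2Δ₀ = -1.2 × 10775 = -12930 cm⁻¹.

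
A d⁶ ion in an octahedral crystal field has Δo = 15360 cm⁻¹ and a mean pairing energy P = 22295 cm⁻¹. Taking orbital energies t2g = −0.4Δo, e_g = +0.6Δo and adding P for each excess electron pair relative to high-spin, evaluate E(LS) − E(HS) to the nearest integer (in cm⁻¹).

13870

In the high-spin limit (t2g^4 e_g^2) the orbital term is -0.4Δo = -6144 cm⁻¹, with no excess pairing.
Low-spin: t2g^6 e_g^0, orbital CFSE = -2.4Δo = -36864 cm⁻¹; plus 2 excess pairs × P = +44590 cm⁻¹; total 7726 cm⁻¹.
The difference is 7726 − (-6144) = 13870 cm⁻¹, so high-spin lies lower.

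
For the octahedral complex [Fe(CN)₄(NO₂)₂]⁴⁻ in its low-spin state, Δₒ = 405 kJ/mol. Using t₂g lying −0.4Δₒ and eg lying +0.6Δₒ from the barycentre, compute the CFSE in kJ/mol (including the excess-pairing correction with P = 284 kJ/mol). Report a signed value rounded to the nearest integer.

-404

Ligand charges: 4×(-1) from CN⁻ and 2×(-1) from NO₂⁻ sum to -6; with overall charge -4, Fe is +2.
Group 8 minus oxidation state +2 gives a d⁶ configuration for Fe²⁺.
Electron filling gives t₂g⁶ eg⁰.
CFSE(orbital) = 6×(-0.4Δₒ) + 0×(0.6Δₒ) = -2.4Δₒ; with Δₒ = 405 kJ/mol that is -972 kJ/mol.
Pairing penalty: 3 pairs vs 1 in the high-spin reference → 2 extra × P = 568 kJ/mol.
Overall CFSE = -972 + 568 = -404 kJ/mol.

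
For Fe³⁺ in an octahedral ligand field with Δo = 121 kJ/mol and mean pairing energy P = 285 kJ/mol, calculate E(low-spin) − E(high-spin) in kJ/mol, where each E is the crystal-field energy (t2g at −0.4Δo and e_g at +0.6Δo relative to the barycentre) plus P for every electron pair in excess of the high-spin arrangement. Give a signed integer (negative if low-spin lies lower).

Group 8 minus oxidation state +3 gives a d⁵ configuration for Fe³⁺.
High-spin: t2g^3 e_g^2, CFSE = 0.0Δo = 0 kJ/mol.
For low-spin the configuration is t2g^5 e_g^0: orbital energy -2.0 × 121 = -242 kJ/mol, and 2 additional pairs relative to high-spin add 570 kJ/mol, giving 328 kJ/mol.
The difference is 328 − (0) = 328 kJ/mol, so high-spin lies lower.

328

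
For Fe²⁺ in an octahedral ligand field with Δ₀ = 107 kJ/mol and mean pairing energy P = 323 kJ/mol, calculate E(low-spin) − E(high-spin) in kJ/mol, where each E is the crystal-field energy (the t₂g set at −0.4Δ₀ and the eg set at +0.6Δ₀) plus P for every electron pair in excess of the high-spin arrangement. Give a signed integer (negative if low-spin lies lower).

432

Fe sits in group 8; removing 2 electrons leaves Fe²⁺ with 8 − 2 = 6 d electrons.
In the high-spin limit (t₂g⁴ eg²) the orbital term is -0.4Δ₀ = -43 kJ/mol, with no excess pairing.
For low-spin the configuration is t₂g⁶ eg⁰: orbital energy -2.4 × 107 = -257 kJ/mol, and 2 additional pairs relative to high-spin add 646 kJ/mol, giving 389 kJ/mol.
E(LS) − E(HS) = 389 − (-43) = 432 kJ/mol.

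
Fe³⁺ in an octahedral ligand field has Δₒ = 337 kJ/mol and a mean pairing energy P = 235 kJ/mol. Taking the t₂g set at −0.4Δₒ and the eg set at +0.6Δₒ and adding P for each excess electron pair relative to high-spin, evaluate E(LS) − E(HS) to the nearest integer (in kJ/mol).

Group 8 minus oxidation state +3 gives a d⁵ configuration for Fe³⁺.
High-spin d⁵ fills as t₂g³ eg² with CFSE 3(−0.4) + 2(+0.6) = 0.0Δₒ = 0 kJ/mol.
Low-spin: t₂g⁵ eg⁰, orbital CFSE = -2.0Δₒ = -674 kJ/mol; plus 2 excess pairs × P = +470 kJ/mol; total -204 kJ/mol.
Thus E(LS) − E(HS) = -204 kJ/mol.

-204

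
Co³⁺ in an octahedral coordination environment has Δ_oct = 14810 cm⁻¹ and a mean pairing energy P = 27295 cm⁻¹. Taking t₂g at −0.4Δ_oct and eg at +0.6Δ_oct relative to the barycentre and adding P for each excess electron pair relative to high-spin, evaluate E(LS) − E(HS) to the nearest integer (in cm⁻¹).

Co³⁺: group 9, so d-count = 9 − 3 = 6.
High-spin d⁶ fills as t₂g⁴ eg² with CFSE 4(−0.4) + 2(+0.6) = -0.4Δ_oct = -5924 cm⁻¹.
Low-spin t₂g⁶ eg⁰ gives -2.4Δ_oct = -35544 cm⁻¹, but forming 2 extra pairs costs 2P = 54590 cm⁻¹, so E(LS) = -35544 + 54590 = 19046 cm⁻¹.
The difference is 19046 − (-5924) = 24970 cm⁻¹, so high-spin lies lower.

24970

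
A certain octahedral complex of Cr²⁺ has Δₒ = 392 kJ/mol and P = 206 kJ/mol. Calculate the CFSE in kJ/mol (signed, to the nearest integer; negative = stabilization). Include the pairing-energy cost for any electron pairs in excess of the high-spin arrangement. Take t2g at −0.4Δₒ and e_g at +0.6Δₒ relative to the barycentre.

-421

Cr sits in group 6; removing 2 electrons leaves Cr²⁺ with 6 − 2 = 4 d electrons.
Since Δₒ = 392 kJ/mol > P = 206 kJ/mol, the complex adopts the low-spin configuration.
That gives t2g^4 e_g^0.
Orbital CFSE = -1.6Δₒ = -1.6 × 392 = -627 kJ/mol.
Excess pairs vs high-spin: 1 − 0 = 1; pairing cost = +206 kJ/mol.
Net CFSE = -627 + 206 = -421 kJ/mol.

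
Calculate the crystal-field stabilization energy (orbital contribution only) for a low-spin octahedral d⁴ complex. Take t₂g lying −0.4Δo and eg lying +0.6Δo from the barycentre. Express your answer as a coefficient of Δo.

-1.6 Δo

Configuration: t₂g⁴ eg⁰.
CFSE = 4(-0.4Δo) + 0(0.6Δo) = -1.6Δo + 0.0Δo = -1.6Δo.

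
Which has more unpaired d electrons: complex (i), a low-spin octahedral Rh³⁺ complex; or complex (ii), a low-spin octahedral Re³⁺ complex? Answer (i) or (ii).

(ii)

(i): Rh³⁺: group 9, so d-count = 9 − 3 = 6; t₂g⁶ eg⁰ → 0 unpaired.
(ii): Re sits in group 7; removing 3 electrons leaves Re³⁺ with 7 − 3 = 4 d electrons; t2g^4 e_g^0 → 2 unpaired.
So (ii) has more unpaired electrons.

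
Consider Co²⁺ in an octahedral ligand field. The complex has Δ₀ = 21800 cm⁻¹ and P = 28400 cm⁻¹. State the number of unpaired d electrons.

Group 9 minus oxidation state +2 gives a d⁷ configuration for Co²⁺.
Since Δ₀ = 21800 cm⁻¹ < P = 28400 cm⁻¹, the complex adopts the high-spin configuration.
That gives t₂g⁵ eg².
Unpaired electrons: 3.

3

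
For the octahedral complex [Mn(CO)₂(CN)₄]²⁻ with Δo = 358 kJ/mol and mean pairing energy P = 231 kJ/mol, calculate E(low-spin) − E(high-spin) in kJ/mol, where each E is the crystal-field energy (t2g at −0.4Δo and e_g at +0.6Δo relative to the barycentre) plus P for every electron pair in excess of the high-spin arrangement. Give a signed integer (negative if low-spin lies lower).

-254

Ligand charges: 2×(+0) from CO and 4×(-1) from CN⁻ sum to -4; with overall charge -2, Mn is +2.
Group 7 minus oxidation state +2 gives a d⁵ configuration for Mn²⁺.
In the high-spin limit (t2g^3 e_g^2) the orbital term is 0.0Δo = 0 kJ/mol, with no excess pairing.
Low-spin t2g^5 e_g^0 gives -2.0Δo = -716 kJ/mol, but forming 2 extra pairs costs 2P = 462 kJ/mol, so E(LS) = -716 + 462 = -254 kJ/mol.
The difference is -254 − (0) = -254 kJ/mol, so low-spin lies lower.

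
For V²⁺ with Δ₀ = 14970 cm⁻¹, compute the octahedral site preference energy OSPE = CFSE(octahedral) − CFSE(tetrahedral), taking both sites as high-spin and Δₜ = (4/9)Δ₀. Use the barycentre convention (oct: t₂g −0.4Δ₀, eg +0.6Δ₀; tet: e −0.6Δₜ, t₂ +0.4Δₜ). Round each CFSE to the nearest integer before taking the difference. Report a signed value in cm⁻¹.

V²⁺: group 5, so d-count = 5 − 2 = 3.
Octahedral high-spin t2g^3 e_g^0: CFSE = -1.2 × 14970 = -17964 cm⁻¹.
In a tetrahedral site the filling is e^2 t2^1: CFSE(tet) = -0.8Δₜ = -0.8 × (4/9)(14970) = -5323 cm⁻¹.
Subtracting, OSPE = -17964 − (-5323) = -12641 cm⁻¹.

-12641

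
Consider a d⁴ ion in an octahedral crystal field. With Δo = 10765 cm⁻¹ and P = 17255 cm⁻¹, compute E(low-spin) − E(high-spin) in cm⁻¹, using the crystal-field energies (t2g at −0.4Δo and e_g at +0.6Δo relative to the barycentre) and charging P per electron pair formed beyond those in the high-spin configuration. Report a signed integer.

6490

In the high-spin limit (t2g^3 e_g^1) the orbital term is -0.6Δo = -6459 cm⁻¹, with no excess pairing.
Low-spin: t2g^4 e_g^0, orbital CFSE = -1.6Δo = -17224 cm⁻¹; plus 1 excess pair × P = +17255 cm⁻¹; total 31 cm⁻¹.
Thus E(LS) − E(HS) = 6490 cm⁻¹.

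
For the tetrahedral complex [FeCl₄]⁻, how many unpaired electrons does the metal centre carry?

5

Each Cl⁻ contributes -1; 4 × (-1) = -4. With overall charge -1, Fe is in the +3 oxidation state.
Group 8 minus oxidation state +3 gives a d⁵ configuration for Fe³⁺.
With tetrahedral geometry the complex is necessarily high-spin.
Configuration: e² t₂³, giving 5 unpaired electrons.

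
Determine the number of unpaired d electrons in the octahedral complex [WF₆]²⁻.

2

Each F⁻ contributes -1; 6 × (-1) = -6. With overall charge -2, W is in the +4 oxidation state.
W sits in group 6; removing 4 electrons leaves W⁴⁺ with 6 − 4 = 2 d electrons.
Configuration: t2g^2 e_g^0, giving 2 unpaired electrons.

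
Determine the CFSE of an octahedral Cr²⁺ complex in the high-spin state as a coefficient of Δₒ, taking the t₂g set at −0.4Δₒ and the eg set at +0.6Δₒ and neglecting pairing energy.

-0.6 Δₒ

Group 6 minus oxidation state +2 gives a d⁴ configuration for Cr²⁺.
Configuration: t₂g³ eg¹.
CFSE = 3(-0.4Δₒ) + 1(0.6Δₒ) = -1.2Δₒ + 0.6Δₒ = -0.6Δₒ.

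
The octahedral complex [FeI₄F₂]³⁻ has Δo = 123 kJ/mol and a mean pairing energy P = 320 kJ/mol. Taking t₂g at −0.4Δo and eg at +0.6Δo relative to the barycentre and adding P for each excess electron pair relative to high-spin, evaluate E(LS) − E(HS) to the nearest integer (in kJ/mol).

Ligand charges: 4×(-1) from I⁻ and 2×(-1) from F⁻ sum to -6; with overall charge -3, Fe is +3.
Fe³⁺: group 8, so d-count = 8 − 3 = 5.
High-spin: t₂g³ eg², CFSE = 0.0Δo = 0 kJ/mol.
Low-spin: t₂g⁵ eg⁰, orbital CFSE = -2.0Δo = -246 kJ/mol; plus 2 excess pairs × P = +640 kJ/mol; total 394 kJ/mol.
E(LS) − E(HS) = 394 − (0) = 394 kJ/mol.

394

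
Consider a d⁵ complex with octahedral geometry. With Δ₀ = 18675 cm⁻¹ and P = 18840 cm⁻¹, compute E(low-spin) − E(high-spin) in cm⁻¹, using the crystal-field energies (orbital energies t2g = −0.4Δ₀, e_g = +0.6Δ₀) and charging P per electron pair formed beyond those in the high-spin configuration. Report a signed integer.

330

High-spin d⁵ fills as t2g^3 e_g^2 with CFSE 3(−0.4) + 2(+0.6) = 0.0Δ₀ = 0 cm⁻¹.
For low-spin the configuration is t2g^5 e_g^0: orbital energy -2.0 × 18675 = -37350 cm⁻¹, and 2 additional pairs relative to high-spin add 37680 cm⁻¹, giving 330 cm⁻¹.
Thus E(LS) − E(HS) = 330 cm⁻¹.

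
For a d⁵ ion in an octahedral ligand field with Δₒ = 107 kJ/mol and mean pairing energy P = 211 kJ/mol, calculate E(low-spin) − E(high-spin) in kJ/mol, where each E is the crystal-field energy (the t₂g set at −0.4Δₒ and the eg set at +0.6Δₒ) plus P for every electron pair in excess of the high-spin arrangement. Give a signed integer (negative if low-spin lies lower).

In the high-spin limit (t₂g³ eg²) the orbital term is 0.0Δₒ = 0 kJ/mol, with no excess pairing.
Low-spin t₂g⁵ eg⁰ gives -2.0Δₒ = -214 kJ/mol, but forming 2 extra pairs costs 2P = 422 kJ/mol, so E(LS) = -214 + 422 = 208 kJ/mol.
The difference is 208 − (0) = 208 kJ/mol, so high-spin lies lower.

208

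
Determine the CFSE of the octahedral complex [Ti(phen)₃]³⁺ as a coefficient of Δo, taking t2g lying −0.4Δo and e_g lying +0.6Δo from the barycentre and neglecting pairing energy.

-0.4 Δo

phen is neutral, so the +3 overall charge sits on Ti: oxidation state +3.
Ti sits in group 4; removing 3 electrons leaves Ti³⁺ with 4 − 3 = 1 d electrons.
Configuration: t2g^1 e_g^0.
CFSE = 1(-0.4Δo) + 0(0.6Δo) = -0.4Δo + 0.0Δo = -0.4Δo.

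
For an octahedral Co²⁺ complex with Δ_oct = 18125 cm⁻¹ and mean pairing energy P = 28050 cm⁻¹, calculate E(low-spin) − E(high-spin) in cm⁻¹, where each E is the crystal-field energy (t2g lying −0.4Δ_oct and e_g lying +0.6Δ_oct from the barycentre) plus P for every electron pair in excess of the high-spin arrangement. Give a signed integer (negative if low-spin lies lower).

9925

Co²⁺: group 9, so d-count = 9 − 2 = 7.
High-spin: t2g^5 e_g^2, CFSE = -0.8Δ_oct = -14500 cm⁻¹.
For low-spin the configuration is t2g^6 e_g^1: orbital energy -1.8 × 18125 = -32625 cm⁻¹, and 1 additional pair relative to high-spin adds 28050 cm⁻¹, giving -4575 cm⁻¹.
Thus E(LS) − E(HS) = 9925 cm⁻¹.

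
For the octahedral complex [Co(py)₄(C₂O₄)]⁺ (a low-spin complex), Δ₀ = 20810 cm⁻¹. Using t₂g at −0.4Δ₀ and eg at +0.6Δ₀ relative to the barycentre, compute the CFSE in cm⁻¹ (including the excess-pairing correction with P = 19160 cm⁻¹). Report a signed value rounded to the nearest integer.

-11624

Ligand charges: 4×(+0) from py and 1×(-2) from C₂O₄²⁻ sum to -2; with overall charge +1, Co is +3.
Co³⁺: group 9, so d-count = 9 − 3 = 6.
Configuration: t₂g⁶ eg⁰.
CFSE(orbital) = 6×(-0.4Δ₀) + 0×(0.6Δ₀) = -2.4Δ₀; with Δ₀ = 20810 cm⁻¹ that is -49944 cm⁻¹.
Pairing penalty: 3 pairs vs 1 in the high-spin reference → 2 extra × P = 38320 cm⁻¹.
Net CFSE = -49944 + 38320 = -11624 cm⁻¹.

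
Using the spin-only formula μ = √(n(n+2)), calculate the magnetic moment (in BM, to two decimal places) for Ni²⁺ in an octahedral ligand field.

2.83 BM

Ni is in group 10, so Ni²⁺ is d⁸ (10 − 2 = 8).
Configuration: t₂g⁶ eg² → 2 unpaired electrons.
μ(spin-only) = √[2(2+2)] = √8 ≈ 2.83 BM.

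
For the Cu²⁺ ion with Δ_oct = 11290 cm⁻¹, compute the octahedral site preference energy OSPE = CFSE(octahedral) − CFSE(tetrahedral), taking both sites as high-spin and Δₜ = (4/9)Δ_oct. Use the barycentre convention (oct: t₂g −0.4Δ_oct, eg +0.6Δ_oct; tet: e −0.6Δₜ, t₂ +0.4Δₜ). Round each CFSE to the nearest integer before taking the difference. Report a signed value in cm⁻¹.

Cu is in group 11, so Cu²⁺ is d⁹ (11 − 2 = 9).
In an octahedral site d⁹ (HS) is t2g^6 e_g^3, giving CFSE(oct) = -0.6Δ_oct = -6774 cm⁻¹.
Tetrahedral: e^4 t2^5, CFSE = 4(−0.6) + 5(+0.4) = -0.4Δₜ = -0.4 × (4/9) × 11290 = -2007 cm⁻¹.
OSPE = CFSE(oct) − CFSE(tet) = -6774 − (-2007) = -4767 cm⁻¹.

-4767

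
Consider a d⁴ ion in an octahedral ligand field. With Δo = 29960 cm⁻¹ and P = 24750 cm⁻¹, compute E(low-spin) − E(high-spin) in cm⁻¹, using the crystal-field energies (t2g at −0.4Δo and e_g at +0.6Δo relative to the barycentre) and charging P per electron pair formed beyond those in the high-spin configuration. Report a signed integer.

-5210

In the high-spin limit (t2g^3 e_g^1) the orbital term is -0.6Δo = -17976 cm⁻¹, with no excess pairing.
Low-spin: t2g^4 e_g^0, orbital CFSE = -1.6Δo = -47936 cm⁻¹; plus 1 excess pair × P = +24750 cm⁻¹; total -23186 cm⁻¹.
The difference is -23186 − (-17976) = -5210 cm⁻¹, so low-spin lies lower.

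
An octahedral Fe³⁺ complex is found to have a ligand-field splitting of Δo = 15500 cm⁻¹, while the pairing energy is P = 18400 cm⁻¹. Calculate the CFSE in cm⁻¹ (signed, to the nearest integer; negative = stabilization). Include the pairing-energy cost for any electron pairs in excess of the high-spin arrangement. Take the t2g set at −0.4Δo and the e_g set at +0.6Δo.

0

Fe³⁺: group 8, so d-count = 8 − 3 = 5.
Δo < P, so pairing is avoided: the ground state is high-spin.
Filling d⁵ accordingly: t2g^3 e_g^2.
Orbital CFSE = 0.0Δo = 0.0 × 15500 = 0 cm⁻¹.
High-spin has no excess pairs, so no pairing correction applies.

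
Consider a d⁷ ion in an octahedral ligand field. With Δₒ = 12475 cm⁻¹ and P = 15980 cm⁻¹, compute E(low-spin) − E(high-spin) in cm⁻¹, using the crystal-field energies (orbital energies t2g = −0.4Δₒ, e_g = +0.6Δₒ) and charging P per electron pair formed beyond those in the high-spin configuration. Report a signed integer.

High-spin: t2g^5 e_g^2, CFSE = -0.8Δₒ = -9980 cm⁻¹.
For low-spin the configuration is t2g^6 e_g^1: orbital energy -1.8 × 12475 = -22455 cm⁻¹, and 1 additional pair relative to high-spin adds 15980 cm⁻¹, giving -6475 cm⁻¹.
The difference is -6475 − (-9980) = 3505 cm⁻¹, so high-spin lies lower.

3505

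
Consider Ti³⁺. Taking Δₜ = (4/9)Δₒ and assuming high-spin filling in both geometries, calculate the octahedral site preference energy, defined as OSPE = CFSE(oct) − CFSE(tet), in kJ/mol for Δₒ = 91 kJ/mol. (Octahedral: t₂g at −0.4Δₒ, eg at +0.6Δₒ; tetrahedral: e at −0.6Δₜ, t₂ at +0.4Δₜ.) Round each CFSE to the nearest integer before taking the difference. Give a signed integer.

-12

Ti sits in group 4; removing 3 electrons leaves Ti³⁺ with 4 − 3 = 1 d electrons.
Octahedral (high-spin): t₂g¹ eg⁰, CFSE = 1(−0.4) + 0(+0.6) = -0.4Δₒ = -0.4 × 91 = -36 kJ/mol.
Tetrahedral e¹ t₂⁰ gives -0.6Δₜ = -0.6 × (4/9) × 91 = -24 kJ/mol.
OSPE = CFSE(oct) − CFSE(tet) = -36 − (-24) = -12 kJ/mol.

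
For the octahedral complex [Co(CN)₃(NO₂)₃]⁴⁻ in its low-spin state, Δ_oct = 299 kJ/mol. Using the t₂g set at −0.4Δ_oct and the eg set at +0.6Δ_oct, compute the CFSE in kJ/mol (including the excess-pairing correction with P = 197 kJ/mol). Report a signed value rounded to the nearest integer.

Ligand charges: 3×(-1) from CN⁻ and 3×(-1) from NO₂⁻ sum to -6; with overall charge -4, Co is +2.
Co is in group 9, so Co²⁺ is d⁷ (9 − 2 = 7).
Configuration: t₂g⁶ eg¹.
The orbital stabilization is -1.8Δ_oct = -1.8 × 299 = -538 kJ/mol.
Relative to high-spin t₂g⁵ eg² (2 paired), the low-spin configuration has 1 additional pair, contributing +1 × 197 = +197 kJ/mol.
Combining: -538 + 197 = -341 kJ/mol.

-341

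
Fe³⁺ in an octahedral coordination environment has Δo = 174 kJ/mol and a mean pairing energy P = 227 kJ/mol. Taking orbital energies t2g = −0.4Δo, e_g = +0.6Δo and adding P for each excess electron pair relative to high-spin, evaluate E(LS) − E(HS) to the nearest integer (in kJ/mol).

106

Fe sits in group 8; removing 3 electrons leaves Fe³⁺ with 8 − 3 = 5 d electrons.
High-spin d⁵ fills as t2g^3 e_g^2 with CFSE 3(−0.4) + 2(+0.6) = 0.0Δo = 0 kJ/mol.
Low-spin: t2g^5 e_g^0, orbital CFSE = -2.0Δo = -348 kJ/mol; plus 2 excess pairs × P = +454 kJ/mol; total 106 kJ/mol.
E(LS) − E(HS) = 106 − (0) = 106 kJ/mol.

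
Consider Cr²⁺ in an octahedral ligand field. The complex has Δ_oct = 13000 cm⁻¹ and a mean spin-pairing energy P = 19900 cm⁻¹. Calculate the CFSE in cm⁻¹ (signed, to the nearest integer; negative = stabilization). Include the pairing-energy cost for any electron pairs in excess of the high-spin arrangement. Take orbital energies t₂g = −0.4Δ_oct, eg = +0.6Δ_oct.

Cr is in group 6, so Cr²⁺ is d⁴ (6 − 2 = 4).
Δ_oct < P, so pairing is avoided: the ground state is high-spin.
Filling d⁴ accordingly: t₂g³ eg¹.
Orbital CFSE = -0.6Δ_oct = -0.6 × 13000 = -7800 cm⁻¹.
High-spin has no excess pairs, so no pairing correction applies.

-7800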